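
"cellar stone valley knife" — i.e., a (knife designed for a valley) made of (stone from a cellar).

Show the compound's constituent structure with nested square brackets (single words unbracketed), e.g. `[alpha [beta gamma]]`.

[[cellar stone] [valley knife]]

Overall it is a kind of knife (specifically "valley knife"); the modifier is "cellar stone".
Within "cellar stone", the head is "stone" and the modifier is "cellar".
Within "valley knife", the head is "knife" and the modifier is "valley".
So the structure is [[cellar stone] [valley knife]].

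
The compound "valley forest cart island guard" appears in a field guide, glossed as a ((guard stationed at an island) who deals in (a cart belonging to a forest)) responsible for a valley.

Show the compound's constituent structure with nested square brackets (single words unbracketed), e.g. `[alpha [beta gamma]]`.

[valley [[forest cart] [island guard]]]

The outermost head in the paraphrase is "guard" (specifically "forest cart island guard"), modified by "valley".
"forest cart island guard" → head "guard" (specifically "island guard"), modifier "forest cart".
"forest cart" → head "cart", modifier "forest".
"island guard" → head "guard", modifier "island".
So the structure is [valley [[forest cart] [island guard]]].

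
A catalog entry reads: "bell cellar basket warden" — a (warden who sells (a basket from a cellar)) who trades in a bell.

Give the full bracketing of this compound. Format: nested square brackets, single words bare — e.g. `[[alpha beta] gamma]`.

[bell [[cellar basket] warden]]

The outermost head in the paraphrase is "warden" (specifically "cellar basket warden"), modified by "bell".
Within "cellar basket warden", the head is "warden" and the modifier is "cellar basket".
Within "cellar basket", the head is "basket" and the modifier is "cellar".
Putting it together: [bell [[cellar basket] warden]].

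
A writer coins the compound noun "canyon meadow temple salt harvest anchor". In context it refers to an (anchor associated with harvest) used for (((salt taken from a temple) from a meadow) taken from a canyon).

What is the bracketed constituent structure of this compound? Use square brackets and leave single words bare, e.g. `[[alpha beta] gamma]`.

The outermost head in the paraphrase is "anchor" (specifically "harvest anchor"), modified by "canyon meadow temple salt".
Within "canyon meadow temple salt", the head is "salt" (specifically "meadow temple salt") and the modifier is "canyon".
Within "meadow temple salt", the head is "salt" (specifically "temple salt") and the modifier is "meadow".
Within "temple salt", the head is "salt" and the modifier is "temple".
Within "harvest anchor", the head is "anchor" and the modifier is "harvest".
Putting it together: [[canyon [meadow [temple salt]]] [harvest anchor]].

[[canyon [meadow [temple salt]]] [harvest anchor]]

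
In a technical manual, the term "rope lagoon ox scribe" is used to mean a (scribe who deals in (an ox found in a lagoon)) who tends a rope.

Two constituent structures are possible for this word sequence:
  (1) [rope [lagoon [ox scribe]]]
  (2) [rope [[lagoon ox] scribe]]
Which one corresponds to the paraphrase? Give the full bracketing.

The paraphrase's head is the "scribe" part ("lagoon ox scribe"); its modifier is "rope".
That top-level split, carried through the inner groups, gives [rope [[lagoon ox] scribe]].

[rope [[lagoon ox] scribe]]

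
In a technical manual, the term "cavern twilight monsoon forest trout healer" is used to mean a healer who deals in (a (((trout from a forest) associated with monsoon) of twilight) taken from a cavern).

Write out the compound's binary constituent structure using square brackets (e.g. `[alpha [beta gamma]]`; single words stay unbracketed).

Whole compound: head "healer", modifier "cavern twilight monsoon forest trout".
"cavern twilight monsoon forest trout" → head "trout" (specifically "twilight monsoon forest trout"), modifier "cavern".
"twilight monsoon forest trout" → head "trout" (specifically "monsoon forest trout"), modifier "twilight".
"monsoon forest trout" → head "trout" (specifically "forest trout"), modifier "monsoon".
"forest trout" → head "trout", modifier "forest".
Putting it together: [[cavern [twilight [monsoon [forest trout]]]] healer].

[[cavern [twilight [monsoon [forest trout]]]] healer]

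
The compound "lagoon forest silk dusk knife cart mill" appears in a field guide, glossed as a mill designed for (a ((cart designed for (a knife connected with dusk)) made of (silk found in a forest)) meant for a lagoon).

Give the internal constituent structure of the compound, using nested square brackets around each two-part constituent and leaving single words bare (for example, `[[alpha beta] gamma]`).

[[lagoon [[forest silk] [[dusk knife] cart]]] mill]

The outermost head in the paraphrase is "mill", modified by "lagoon forest silk dusk knife cart".
"lagoon forest silk dusk knife cart" → head "cart" (specifically "forest silk dusk knife cart"), modifier "lagoon".
"forest silk dusk knife cart" → head "cart" (specifically "dusk knife cart"), modifier "forest silk".
"forest silk" → head "silk", modifier "forest".
"dusk knife cart" → head "cart", modifier "dusk knife".
"dusk knife" → head "knife", modifier "dusk".
Putting it together: [[lagoon [[forest silk] [[dusk knife] cart]]] mill].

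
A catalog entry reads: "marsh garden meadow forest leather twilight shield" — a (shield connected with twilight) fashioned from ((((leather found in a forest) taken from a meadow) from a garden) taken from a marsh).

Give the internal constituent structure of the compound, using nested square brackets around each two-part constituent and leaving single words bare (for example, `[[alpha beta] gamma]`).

[[marsh [garden [meadow [forest leather]]]] [twilight shield]]

At the top level: head "shield" (specifically "twilight shield"); modifier "marsh garden meadow forest leather".
Within "marsh garden meadow forest leather", the head is "leather" (specifically "garden meadow forest leather") and the modifier is "marsh".
Within "garden meadow forest leather", the head is "leather" (specifically "meadow forest leather") and the modifier is "garden".
Within "meadow forest leather", the head is "leather" (specifically "forest leather") and the modifier is "meadow".
Within "forest leather", the head is "leather" and the modifier is "forest".
Within "twilight shield", the head is "shield" and the modifier is "twilight".
Assembled: [[marsh [garden [meadow [forest leather]]]] [twilight shield]].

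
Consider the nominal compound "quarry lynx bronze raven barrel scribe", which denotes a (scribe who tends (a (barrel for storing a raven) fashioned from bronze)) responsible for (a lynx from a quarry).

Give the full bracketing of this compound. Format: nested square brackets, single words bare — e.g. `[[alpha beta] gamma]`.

The outermost head in the paraphrase is "scribe" (specifically "bronze raven barrel scribe"), modified by "quarry lynx".
"quarry lynx" → head "lynx", modifier "quarry".
"bronze raven barrel scribe" → head "scribe", modifier "bronze raven barrel".
"bronze raven barrel" → head "barrel" (specifically "raven barrel"), modifier "bronze".
"raven barrel" → head "barrel", modifier "raven".
Assembled: [[quarry lynx] [[bronze [raven barrel]] scribe]].

[[quarry lynx] [[bronze [raven barrel]] scribe]]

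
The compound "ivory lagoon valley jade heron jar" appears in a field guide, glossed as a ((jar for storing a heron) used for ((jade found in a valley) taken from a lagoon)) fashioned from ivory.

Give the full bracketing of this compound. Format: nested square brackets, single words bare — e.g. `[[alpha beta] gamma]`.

[ivory [[lagoon [valley jade]] [heron jar]]]

At the top level: head "jar" (specifically "lagoon valley jade heron jar"); modifier "ivory".
Within "lagoon valley jade heron jar", the head is "jar" (specifically "heron jar") and the modifier is "lagoon valley jade".
Within "lagoon valley jade", the head is "jade" (specifically "valley jade") and the modifier is "lagoon".
Within "valley jade", the head is "jade" and the modifier is "valley".
Within "heron jar", the head is "jar" and the modifier is "heron".
Assembled: [ivory [[lagoon [valley jade]] [heron jar]]].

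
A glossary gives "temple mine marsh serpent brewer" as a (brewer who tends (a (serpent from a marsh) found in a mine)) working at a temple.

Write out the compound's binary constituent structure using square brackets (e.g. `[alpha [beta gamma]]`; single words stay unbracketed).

At the top level: head "brewer" (specifically "mine marsh serpent brewer"); modifier "temple".
"mine marsh serpent brewer" → head "brewer", modifier "mine marsh serpent".
"mine marsh serpent" → head "serpent" (specifically "marsh serpent"), modifier "mine".
"marsh serpent" → head "serpent", modifier "marsh".
So the structure is [temple [[mine [marsh serpent]] brewer]].

[temple [[mine [marsh serpent]] brewer]]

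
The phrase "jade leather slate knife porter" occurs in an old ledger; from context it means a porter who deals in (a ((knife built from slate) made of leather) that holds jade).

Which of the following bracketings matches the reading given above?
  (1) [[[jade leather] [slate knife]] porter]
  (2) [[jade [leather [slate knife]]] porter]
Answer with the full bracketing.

The paraphrase's head is the "porter" part ("porter"); its modifier is "jade leather slate knife".
That top-level split, carried through the inner groups, gives [[jade [leather [slate knife]]] porter].

[[jade [leather [slate knife]]] porter]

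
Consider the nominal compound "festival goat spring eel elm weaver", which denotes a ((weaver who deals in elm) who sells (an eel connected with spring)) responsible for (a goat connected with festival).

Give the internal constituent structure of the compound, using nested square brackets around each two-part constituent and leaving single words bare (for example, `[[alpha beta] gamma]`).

At the top level: head "weaver" (specifically "spring eel elm weaver"); modifier "festival goat".
Within "festival goat", the head is "goat" and the modifier is "festival".
Within "spring eel elm weaver", the head is "weaver" (specifically "elm weaver") and the modifier is "spring eel".
Within "spring eel", the head is "eel" and the modifier is "spring".
Within "elm weaver", the head is "weaver" and the modifier is "elm".
Assembled: [[festival goat] [[spring eel] [elm weaver]]].

[[festival goat] [[spring eel] [elm weaver]]]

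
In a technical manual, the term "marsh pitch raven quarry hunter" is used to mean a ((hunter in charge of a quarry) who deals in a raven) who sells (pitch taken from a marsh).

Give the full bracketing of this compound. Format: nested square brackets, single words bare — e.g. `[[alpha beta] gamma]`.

At the top level: head "hunter" (specifically "raven quarry hunter"); modifier "marsh pitch".
Inside "marsh pitch": head "pitch", modifier "marsh".
Inside "raven quarry hunter": head "hunter" (specifically "quarry hunter"), modifier "raven".
Inside "quarry hunter": head "hunter", modifier "quarry".
So the structure is [[marsh pitch] [raven [quarry hunter]]].

[[marsh pitch] [raven [quarry hunter]]]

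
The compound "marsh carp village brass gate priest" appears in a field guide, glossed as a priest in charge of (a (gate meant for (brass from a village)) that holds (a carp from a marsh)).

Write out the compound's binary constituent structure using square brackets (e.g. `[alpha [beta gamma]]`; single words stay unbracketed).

The outermost head in the paraphrase is "priest", modified by "marsh carp village brass gate".
Inside "marsh carp village brass gate": head "gate" (specifically "village brass gate"), modifier "marsh carp".
Inside "marsh carp": head "carp", modifier "marsh".
Inside "village brass gate": head "gate", modifier "village brass".
Inside "village brass": head "brass", modifier "village".
Putting it together: [[[marsh carp] [[village brass] gate]] priest].

[[[marsh carp] [[village brass] gate]] priest]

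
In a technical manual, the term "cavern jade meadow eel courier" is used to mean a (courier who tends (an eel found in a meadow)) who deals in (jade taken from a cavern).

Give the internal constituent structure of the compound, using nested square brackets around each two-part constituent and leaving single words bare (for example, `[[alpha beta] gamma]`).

At the top level: head "courier" (specifically "meadow eel courier"); modifier "cavern jade".
Within "cavern jade", the head is "jade" and the modifier is "cavern".
Within "meadow eel courier", the head is "courier" and the modifier is "meadow eel".
Within "meadow eel", the head is "eel" and the modifier is "meadow".
Putting it together: [[cavern jade] [[meadow eel] courier]].

[[cavern jade] [[meadow eel] courier]]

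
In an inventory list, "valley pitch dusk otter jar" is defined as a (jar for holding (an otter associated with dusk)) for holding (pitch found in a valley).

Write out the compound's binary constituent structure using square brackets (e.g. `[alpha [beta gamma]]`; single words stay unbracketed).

Overall it is a kind of jar (specifically "dusk otter jar"); the modifier is "valley pitch".
"valley pitch" → head "pitch", modifier "valley".
"dusk otter jar" → head "jar", modifier "dusk otter".
"dusk otter" → head "otter", modifier "dusk".
So the structure is [[valley pitch] [[dusk otter] jar]].

[[valley pitch] [[dusk otter] jar]]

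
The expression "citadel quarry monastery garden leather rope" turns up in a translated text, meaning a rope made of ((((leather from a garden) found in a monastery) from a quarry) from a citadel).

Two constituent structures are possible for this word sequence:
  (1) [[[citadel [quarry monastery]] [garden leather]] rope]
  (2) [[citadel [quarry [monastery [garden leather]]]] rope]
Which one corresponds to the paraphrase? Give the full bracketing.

[[citadel [quarry [monastery [garden leather]]]] rope]

The paraphrase's head is the "rope" part ("rope"); its modifier is "citadel quarry monastery garden leather".
That top-level split, carried through the inner groups, gives [[citadel [quarry [monastery [garden leather]]]] rope].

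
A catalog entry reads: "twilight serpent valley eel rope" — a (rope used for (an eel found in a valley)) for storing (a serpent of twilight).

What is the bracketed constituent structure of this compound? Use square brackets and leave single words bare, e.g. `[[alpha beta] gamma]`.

Whole compound: head "rope" (specifically "valley eel rope"), modifier "twilight serpent".
Within "twilight serpent", the head is "serpent" and the modifier is "twilight".
Within "valley eel rope", the head is "rope" and the modifier is "valley eel".
Within "valley eel", the head is "eel" and the modifier is "valley".
Putting it together: [[twilight serpent] [[valley eel] rope]].

[[twilight serpent] [[valley eel] rope]]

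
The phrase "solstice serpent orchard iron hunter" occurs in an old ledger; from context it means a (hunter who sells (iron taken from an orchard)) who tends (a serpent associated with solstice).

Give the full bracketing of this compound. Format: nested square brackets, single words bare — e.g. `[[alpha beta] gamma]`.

[[solstice serpent] [[orchard iron] hunter]]

Overall it is a kind of hunter (specifically "orchard iron hunter"); the modifier is "solstice serpent".
"solstice serpent" → head "serpent", modifier "solstice".
"orchard iron hunter" → head "hunter", modifier "orchard iron".
"orchard iron" → head "iron", modifier "orchard".
So the structure is [[solstice serpent] [[orchard iron] hunter]].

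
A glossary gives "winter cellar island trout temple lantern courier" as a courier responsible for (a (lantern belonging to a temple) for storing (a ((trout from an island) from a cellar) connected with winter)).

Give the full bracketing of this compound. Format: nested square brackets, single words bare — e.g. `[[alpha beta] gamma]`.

At the top level: head "courier"; modifier "winter cellar island trout temple lantern".
Within "winter cellar island trout temple lantern", the head is "lantern" (specifically "temple lantern") and the modifier is "winter cellar island trout".
Within "winter cellar island trout", the head is "trout" (specifically "cellar island trout") and the modifier is "winter".
Within "cellar island trout", the head is "trout" (specifically "island trout") and the modifier is "cellar".
Within "island trout", the head is "trout" and the modifier is "island".
Within "temple lantern", the head is "lantern" and the modifier is "temple".
Assembled: [[[winter [cellar [island trout]]] [temple lantern]] courier].

[[[winter [cellar [island trout]]] [temple lantern]] courier]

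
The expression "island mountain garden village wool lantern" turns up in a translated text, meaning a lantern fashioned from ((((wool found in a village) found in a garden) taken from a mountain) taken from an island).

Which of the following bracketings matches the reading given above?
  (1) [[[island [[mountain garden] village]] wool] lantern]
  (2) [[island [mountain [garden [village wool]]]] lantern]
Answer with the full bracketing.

The paraphrase's head is the "lantern" part ("lantern"); its modifier is "island mountain garden village wool".
That top-level split, carried through the inner groups, gives [[island [mountain [garden [village wool]]]] lantern].

[[island [mountain [garden [village wool]]]] lantern]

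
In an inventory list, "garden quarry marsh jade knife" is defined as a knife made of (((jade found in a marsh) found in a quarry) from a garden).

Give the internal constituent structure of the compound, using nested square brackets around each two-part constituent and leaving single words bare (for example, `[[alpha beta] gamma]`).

[[garden [quarry [marsh jade]]] knife]

Overall it is a kind of knife; the modifier is "garden quarry marsh jade".
Inside "garden quarry marsh jade": head "jade" (specifically "quarry marsh jade"), modifier "garden".
Inside "quarry marsh jade": head "jade" (specifically "marsh jade"), modifier "quarry".
Inside "marsh jade": head "jade", modifier "marsh".
So the structure is [[garden [quarry [marsh jade]]] knife].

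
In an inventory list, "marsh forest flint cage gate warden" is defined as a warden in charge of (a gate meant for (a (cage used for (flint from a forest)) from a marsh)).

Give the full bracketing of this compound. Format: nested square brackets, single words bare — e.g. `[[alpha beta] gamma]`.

At the top level: head "warden"; modifier "marsh forest flint cage gate".
Within "marsh forest flint cage gate", the head is "gate" and the modifier is "marsh forest flint cage".
Within "marsh forest flint cage", the head is "cage" (specifically "forest flint cage") and the modifier is "marsh".
Within "forest flint cage", the head is "cage" and the modifier is "forest flint".
Within "forest flint", the head is "flint" and the modifier is "forest".
Putting it together: [[[marsh [[forest flint] cage]] gate] warden].

[[[marsh [[forest flint] cage]] gate] warden]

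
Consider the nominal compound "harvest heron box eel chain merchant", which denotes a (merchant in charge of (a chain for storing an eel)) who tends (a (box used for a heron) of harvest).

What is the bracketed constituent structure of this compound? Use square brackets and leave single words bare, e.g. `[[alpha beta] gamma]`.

[[harvest [heron box]] [[eel chain] merchant]]

Overall it is a kind of merchant (specifically "eel chain merchant"); the modifier is "harvest heron box".
Inside "harvest heron box": head "box" (specifically "heron box"), modifier "harvest".
Inside "heron box": head "box", modifier "heron".
Inside "eel chain merchant": head "merchant", modifier "eel chain".
Inside "eel chain": head "chain", modifier "eel".
Assembled: [[harvest [heron box]] [[eel chain] merchant]].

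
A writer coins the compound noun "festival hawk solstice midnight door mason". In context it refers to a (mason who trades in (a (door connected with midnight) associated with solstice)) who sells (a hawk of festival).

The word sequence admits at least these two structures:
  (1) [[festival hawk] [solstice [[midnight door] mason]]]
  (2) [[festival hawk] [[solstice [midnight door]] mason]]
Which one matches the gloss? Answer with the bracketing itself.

The paraphrase's head is the "mason" part ("solstice midnight door mason"); its modifier is "festival hawk".
That top-level split, carried through the inner groups, gives [[festival hawk] [[solstice [midnight door]] mason]].

[[festival hawk] [[solstice [midnight door]] mason]]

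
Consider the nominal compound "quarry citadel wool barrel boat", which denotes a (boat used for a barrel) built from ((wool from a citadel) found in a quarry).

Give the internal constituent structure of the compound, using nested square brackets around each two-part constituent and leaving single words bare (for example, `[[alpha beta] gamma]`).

Overall it is a kind of boat (specifically "barrel boat"); the modifier is "quarry citadel wool".
Inside "quarry citadel wool": head "wool" (specifically "citadel wool"), modifier "quarry".
Inside "citadel wool": head "wool", modifier "citadel".
Inside "barrel boat": head "boat", modifier "barrel".
Putting it together: [[quarry [citadel wool]] [barrel boat]].

[[quarry [citadel wool]] [barrel boat]]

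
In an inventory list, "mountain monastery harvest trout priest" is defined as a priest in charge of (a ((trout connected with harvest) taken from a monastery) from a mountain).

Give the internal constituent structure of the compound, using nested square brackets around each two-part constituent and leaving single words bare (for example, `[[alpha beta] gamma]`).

The outermost head in the paraphrase is "priest", modified by "mountain monastery harvest trout".
"mountain monastery harvest trout" → head "trout" (specifically "monastery harvest trout"), modifier "mountain".
"monastery harvest trout" → head "trout" (specifically "harvest trout"), modifier "monastery".
"harvest trout" → head "trout", modifier "harvest".
Assembled: [[mountain [monastery [harvest trout]]] priest].

[[mountain [monastery [harvest trout]]] priest]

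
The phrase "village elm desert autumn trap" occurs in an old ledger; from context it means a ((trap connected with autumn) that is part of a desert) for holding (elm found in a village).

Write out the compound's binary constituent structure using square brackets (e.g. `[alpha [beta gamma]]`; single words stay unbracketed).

[[village elm] [desert [autumn trap]]]

Whole compound: head "trap" (specifically "desert autumn trap"), modifier "village elm".
Within "village elm", the head is "elm" and the modifier is "village".
Within "desert autumn trap", the head is "trap" (specifically "autumn trap") and the modifier is "desert".
Within "autumn trap", the head is "trap" and the modifier is "autumn".
Assembled: [[village elm] [desert [autumn trap]]].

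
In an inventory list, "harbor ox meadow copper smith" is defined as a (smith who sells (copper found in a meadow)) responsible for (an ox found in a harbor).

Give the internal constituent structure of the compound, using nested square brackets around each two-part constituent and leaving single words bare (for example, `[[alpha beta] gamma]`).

Overall it is a kind of smith (specifically "meadow copper smith"); the modifier is "harbor ox".
Within "harbor ox", the head is "ox" and the modifier is "harbor".
Within "meadow copper smith", the head is "smith" and the modifier is "meadow copper".
Within "meadow copper", the head is "copper" and the modifier is "meadow".
Putting it together: [[harbor ox] [[meadow copper] smith]].

[[harbor ox] [[meadow copper] smith]]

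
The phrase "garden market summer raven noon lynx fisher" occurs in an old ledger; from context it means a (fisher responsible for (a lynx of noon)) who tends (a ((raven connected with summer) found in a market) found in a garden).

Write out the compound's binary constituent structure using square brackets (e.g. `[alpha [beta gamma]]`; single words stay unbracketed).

Whole compound: head "fisher" (specifically "noon lynx fisher"), modifier "garden market summer raven".
Within "garden market summer raven", the head is "raven" (specifically "market summer raven") and the modifier is "garden".
Within "market summer raven", the head is "raven" (specifically "summer raven") and the modifier is "market".
Within "summer raven", the head is "raven" and the modifier is "summer".
Within "noon lynx fisher", the head is "fisher" and the modifier is "noon lynx".
Within "noon lynx", the head is "lynx" and the modifier is "noon".
So the structure is [[garden [market [summer raven]]] [[noon lynx] fisher]].

[[garden [market [summer raven]]] [[noon lynx] fisher]]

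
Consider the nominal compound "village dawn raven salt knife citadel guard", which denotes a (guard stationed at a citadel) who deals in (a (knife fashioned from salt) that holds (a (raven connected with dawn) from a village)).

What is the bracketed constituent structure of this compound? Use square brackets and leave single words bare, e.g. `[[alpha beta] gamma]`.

Overall it is a kind of guard (specifically "citadel guard"); the modifier is "village dawn raven salt knife".
Inside "village dawn raven salt knife": head "knife" (specifically "salt knife"), modifier "village dawn raven".
Inside "village dawn raven": head "raven" (specifically "dawn raven"), modifier "village".
Inside "dawn raven": head "raven", modifier "dawn".
Inside "salt knife": head "knife", modifier "salt".
Inside "citadel guard": head "guard", modifier "citadel".
So the structure is [[[village [dawn raven]] [salt knife]] [citadel guard]].

[[[village [dawn raven]] [salt knife]] [citadel guard]]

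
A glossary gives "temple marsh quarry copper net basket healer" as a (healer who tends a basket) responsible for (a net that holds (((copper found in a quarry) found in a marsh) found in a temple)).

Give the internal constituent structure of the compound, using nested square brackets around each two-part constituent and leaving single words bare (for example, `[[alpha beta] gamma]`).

[[[temple [marsh [quarry copper]]] net] [basket healer]]

The outermost head in the paraphrase is "healer" (specifically "basket healer"), modified by "temple marsh quarry copper net".
"temple marsh quarry copper net" → head "net", modifier "temple marsh quarry copper".
"temple marsh quarry copper" → head "copper" (specifically "marsh quarry copper"), modifier "temple".
"marsh quarry copper" → head "copper" (specifically "quarry copper"), modifier "marsh".
"quarry copper" → head "copper", modifier "quarry".
"basket healer" → head "healer", modifier "basket".
Assembled: [[[temple [marsh [quarry copper]]] net] [basket healer]].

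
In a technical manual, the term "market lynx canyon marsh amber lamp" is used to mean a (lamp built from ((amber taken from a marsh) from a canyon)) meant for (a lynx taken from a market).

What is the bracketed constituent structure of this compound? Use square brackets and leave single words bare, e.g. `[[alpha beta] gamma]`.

[[market lynx] [[canyon [marsh amber]] lamp]]

Whole compound: head "lamp" (specifically "canyon marsh amber lamp"), modifier "market lynx".
Inside "market lynx": head "lynx", modifier "market".
Inside "canyon marsh amber lamp": head "lamp", modifier "canyon marsh amber".
Inside "canyon marsh amber": head "amber" (specifically "marsh amber"), modifier "canyon".
Inside "marsh amber": head "amber", modifier "marsh".
So the structure is [[market lynx] [[canyon [marsh amber]] lamp]].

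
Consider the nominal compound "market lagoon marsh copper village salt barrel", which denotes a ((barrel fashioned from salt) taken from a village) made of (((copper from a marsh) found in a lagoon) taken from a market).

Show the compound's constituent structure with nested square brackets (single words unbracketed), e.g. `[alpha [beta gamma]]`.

The outermost head in the paraphrase is "barrel" (specifically "village salt barrel"), modified by "market lagoon marsh copper".
"market lagoon marsh copper" → head "copper" (specifically "lagoon marsh copper"), modifier "market".
"lagoon marsh copper" → head "copper" (specifically "marsh copper"), modifier "lagoon".
"marsh copper" → head "copper", modifier "marsh".
"village salt barrel" → head "barrel" (specifically "salt barrel"), modifier "village".
"salt barrel" → head "barrel", modifier "salt".
Putting it together: [[market [lagoon [marsh copper]]] [village [salt barrel]]].

[[market [lagoon [marsh copper]]] [village [salt barrel]]]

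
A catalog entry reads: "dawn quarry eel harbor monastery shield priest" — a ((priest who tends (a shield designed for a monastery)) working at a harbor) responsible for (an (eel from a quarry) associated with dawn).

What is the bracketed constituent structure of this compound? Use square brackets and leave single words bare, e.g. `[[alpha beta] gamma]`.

Whole compound: head "priest" (specifically "harbor monastery shield priest"), modifier "dawn quarry eel".
Inside "dawn quarry eel": head "eel" (specifically "quarry eel"), modifier "dawn".
Inside "quarry eel": head "eel", modifier "quarry".
Inside "harbor monastery shield priest": head "priest" (specifically "monastery shield priest"), modifier "harbor".
Inside "monastery shield priest": head "priest", modifier "monastery shield".
Inside "monastery shield": head "shield", modifier "monastery".
Assembled: [[dawn [quarry eel]] [harbor [[monastery shield] priest]]].

[[dawn [quarry eel]] [harbor [[monastery shield] priest]]]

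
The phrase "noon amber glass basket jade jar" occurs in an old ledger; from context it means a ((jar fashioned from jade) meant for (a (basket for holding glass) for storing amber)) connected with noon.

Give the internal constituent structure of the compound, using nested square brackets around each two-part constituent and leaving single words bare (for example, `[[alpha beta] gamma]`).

[noon [[amber [glass basket]] [jade jar]]]

At the top level: head "jar" (specifically "amber glass basket jade jar"); modifier "noon".
"amber glass basket jade jar" → head "jar" (specifically "jade jar"), modifier "amber glass basket".
"amber glass basket" → head "basket" (specifically "glass basket"), modifier "amber".
"glass basket" → head "basket", modifier "glass".
"jade jar" → head "jar", modifier "jade".
Putting it together: [noon [[amber [glass basket]] [jade jar]]].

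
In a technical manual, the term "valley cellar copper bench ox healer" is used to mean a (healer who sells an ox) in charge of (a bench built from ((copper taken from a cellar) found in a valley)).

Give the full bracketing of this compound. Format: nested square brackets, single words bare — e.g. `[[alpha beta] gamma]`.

[[[valley [cellar copper]] bench] [ox healer]]

Overall it is a kind of healer (specifically "ox healer"); the modifier is "valley cellar copper bench".
"valley cellar copper bench" → head "bench", modifier "valley cellar copper".
"valley cellar copper" → head "copper" (specifically "cellar copper"), modifier "valley".
"cellar copper" → head "copper", modifier "cellar".
"ox healer" → head "healer", modifier "ox".
Assembled: [[[valley [cellar copper]] bench] [ox healer]].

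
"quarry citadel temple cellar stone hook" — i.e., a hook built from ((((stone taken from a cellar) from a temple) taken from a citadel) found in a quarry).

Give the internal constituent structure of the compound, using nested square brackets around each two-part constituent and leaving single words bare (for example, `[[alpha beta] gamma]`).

Overall it is a kind of hook; the modifier is "quarry citadel temple cellar stone".
Inside "quarry citadel temple cellar stone": head "stone" (specifically "citadel temple cellar stone"), modifier "quarry".
Inside "citadel temple cellar stone": head "stone" (specifically "temple cellar stone"), modifier "citadel".
Inside "temple cellar stone": head "stone" (specifically "cellar stone"), modifier "temple".
Inside "cellar stone": head "stone", modifier "cellar".
Putting it together: [[quarry [citadel [temple [cellar stone]]]] hook].

[[quarry [citadel [temple [cellar stone]]]] hook]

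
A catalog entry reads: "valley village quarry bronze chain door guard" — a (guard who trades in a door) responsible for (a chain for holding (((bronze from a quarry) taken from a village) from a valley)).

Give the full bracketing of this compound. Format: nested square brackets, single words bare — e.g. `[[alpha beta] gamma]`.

At the top level: head "guard" (specifically "door guard"); modifier "valley village quarry bronze chain".
Within "valley village quarry bronze chain", the head is "chain" and the modifier is "valley village quarry bronze".
Within "valley village quarry bronze", the head is "bronze" (specifically "village quarry bronze") and the modifier is "valley".
Within "village quarry bronze", the head is "bronze" (specifically "quarry bronze") and the modifier is "village".
Within "quarry bronze", the head is "bronze" and the modifier is "quarry".
Within "door guard", the head is "guard" and the modifier is "door".
So the structure is [[[valley [village [quarry bronze]]] chain] [door guard]].

[[[valley [village [quarry bronze]]] chain] [door guard]]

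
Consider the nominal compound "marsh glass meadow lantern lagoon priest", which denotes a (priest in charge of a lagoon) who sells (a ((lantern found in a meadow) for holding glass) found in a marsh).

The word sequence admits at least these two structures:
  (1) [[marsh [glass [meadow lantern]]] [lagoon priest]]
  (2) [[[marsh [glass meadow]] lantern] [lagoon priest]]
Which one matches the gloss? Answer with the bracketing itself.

The paraphrase's head is the "priest" part ("lagoon priest"); its modifier is "marsh glass meadow lantern".
That top-level split, carried through the inner groups, gives [[marsh [glass [meadow lantern]]] [lagoon priest]].

[[marsh [glass [meadow lantern]]] [lagoon priest]]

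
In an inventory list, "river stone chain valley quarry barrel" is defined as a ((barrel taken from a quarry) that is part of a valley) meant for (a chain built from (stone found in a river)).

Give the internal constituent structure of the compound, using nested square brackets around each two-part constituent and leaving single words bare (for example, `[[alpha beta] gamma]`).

[[[river stone] chain] [valley [quarry barrel]]]

Overall it is a kind of barrel (specifically "valley quarry barrel"); the modifier is "river stone chain".
Inside "river stone chain": head "chain", modifier "river stone".
Inside "river stone": head "stone", modifier "river".
Inside "valley quarry barrel": head "barrel" (specifically "quarry barrel"), modifier "valley".
Inside "quarry barrel": head "barrel", modifier "quarry".
Putting it together: [[[river stone] chain] [valley [quarry barrel]]].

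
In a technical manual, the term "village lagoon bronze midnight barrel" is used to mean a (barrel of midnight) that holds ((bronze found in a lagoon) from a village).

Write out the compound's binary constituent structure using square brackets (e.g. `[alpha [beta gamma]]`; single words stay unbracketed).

[[village [lagoon bronze]] [midnight barrel]]

At the top level: head "barrel" (specifically "midnight barrel"); modifier "village lagoon bronze".
Inside "village lagoon bronze": head "bronze" (specifically "lagoon bronze"), modifier "village".
Inside "lagoon bronze": head "bronze", modifier "lagoon".
Inside "midnight barrel": head "barrel", modifier "midnight".
Assembled: [[village [lagoon bronze]] [midnight barrel]].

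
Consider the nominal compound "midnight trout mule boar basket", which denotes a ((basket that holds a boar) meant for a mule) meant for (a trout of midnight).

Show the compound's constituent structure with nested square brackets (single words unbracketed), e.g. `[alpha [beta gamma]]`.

[[midnight trout] [mule [boar basket]]]

Whole compound: head "basket" (specifically "mule boar basket"), modifier "midnight trout".
"midnight trout" → head "trout", modifier "midnight".
"mule boar basket" → head "basket" (specifically "boar basket"), modifier "mule".
"boar basket" → head "basket", modifier "boar".
Putting it together: [[midnight trout] [mule [boar basket]]].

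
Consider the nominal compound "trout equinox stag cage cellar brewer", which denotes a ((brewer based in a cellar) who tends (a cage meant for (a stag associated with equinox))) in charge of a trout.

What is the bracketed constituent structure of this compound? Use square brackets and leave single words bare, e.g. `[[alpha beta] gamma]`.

At the top level: head "brewer" (specifically "equinox stag cage cellar brewer"); modifier "trout".
"equinox stag cage cellar brewer" → head "brewer" (specifically "cellar brewer"), modifier "equinox stag cage".
"equinox stag cage" → head "cage", modifier "equinox stag".
"equinox stag" → head "stag", modifier "equinox".
"cellar brewer" → head "brewer", modifier "cellar".
So the structure is [trout [[[equinox stag] cage] [cellar brewer]]].

[trout [[[equinox stag] cage] [cellar brewer]]]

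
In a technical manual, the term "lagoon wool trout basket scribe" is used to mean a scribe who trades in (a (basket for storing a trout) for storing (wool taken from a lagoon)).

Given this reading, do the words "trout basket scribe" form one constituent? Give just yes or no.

The top-level split is [lagoon wool trout basket] [scribe]; the full structure is [[[lagoon wool] [trout basket]] scribe].
"trout basket scribe" straddles a constituent boundary, so it is not a single unit.

no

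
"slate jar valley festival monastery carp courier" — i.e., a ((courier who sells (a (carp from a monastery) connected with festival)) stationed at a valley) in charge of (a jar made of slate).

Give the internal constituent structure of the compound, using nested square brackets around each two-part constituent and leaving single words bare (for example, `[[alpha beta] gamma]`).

At the top level: head "courier" (specifically "valley festival monastery carp courier"); modifier "slate jar".
Inside "slate jar": head "jar", modifier "slate".
Inside "valley festival monastery carp courier": head "courier" (specifically "festival monastery carp courier"), modifier "valley".
Inside "festival monastery carp courier": head "courier", modifier "festival monastery carp".
Inside "festival monastery carp": head "carp" (specifically "monastery carp"), modifier "festival".
Inside "monastery carp": head "carp", modifier "monastery".
Putting it together: [[slate jar] [valley [[festival [monastery carp]] courier]]].

[[slate jar] [valley [[festival [monastery carp]] courier]]]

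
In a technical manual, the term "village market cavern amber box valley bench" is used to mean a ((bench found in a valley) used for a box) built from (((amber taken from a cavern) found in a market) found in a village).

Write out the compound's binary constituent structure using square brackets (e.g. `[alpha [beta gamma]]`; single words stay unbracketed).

[[village [market [cavern amber]]] [box [valley bench]]]

Whole compound: head "bench" (specifically "box valley bench"), modifier "village market cavern amber".
"village market cavern amber" → head "amber" (specifically "market cavern amber"), modifier "village".
"market cavern amber" → head "amber" (specifically "cavern amber"), modifier "market".
"cavern amber" → head "amber", modifier "cavern".
"box valley bench" → head "bench" (specifically "valley bench"), modifier "box".
"valley bench" → head "bench", modifier "valley".
Assembled: [[village [market [cavern amber]]] [box [valley bench]]].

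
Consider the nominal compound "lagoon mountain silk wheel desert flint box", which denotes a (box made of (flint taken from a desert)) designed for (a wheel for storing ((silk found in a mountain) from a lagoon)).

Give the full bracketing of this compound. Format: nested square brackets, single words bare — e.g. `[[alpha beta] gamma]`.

The outermost head in the paraphrase is "box" (specifically "desert flint box"), modified by "lagoon mountain silk wheel".
"lagoon mountain silk wheel" → head "wheel", modifier "lagoon mountain silk".
"lagoon mountain silk" → head "silk" (specifically "mountain silk"), modifier "lagoon".
"mountain silk" → head "silk", modifier "mountain".
"desert flint box" → head "box", modifier "desert flint".
"desert flint" → head "flint", modifier "desert".
So the structure is [[[lagoon [mountain silk]] wheel] [[desert flint] box]].

[[[lagoon [mountain silk]] wheel] [[desert flint] box]]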